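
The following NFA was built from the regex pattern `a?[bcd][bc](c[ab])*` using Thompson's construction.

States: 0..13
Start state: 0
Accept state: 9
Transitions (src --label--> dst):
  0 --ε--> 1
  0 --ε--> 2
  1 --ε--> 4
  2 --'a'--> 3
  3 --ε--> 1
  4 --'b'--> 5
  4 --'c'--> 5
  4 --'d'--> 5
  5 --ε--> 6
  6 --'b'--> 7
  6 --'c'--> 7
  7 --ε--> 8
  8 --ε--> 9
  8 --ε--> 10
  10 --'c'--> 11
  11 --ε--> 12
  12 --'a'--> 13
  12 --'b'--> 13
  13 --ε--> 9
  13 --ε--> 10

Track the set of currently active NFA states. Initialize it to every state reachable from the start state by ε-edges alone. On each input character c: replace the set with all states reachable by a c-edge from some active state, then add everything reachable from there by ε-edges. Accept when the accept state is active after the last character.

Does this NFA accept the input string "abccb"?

Answer: ACCEPT

Steps:
initial (ε-close {0}): {0,1,2,4}
'a' @ 1: {1,3,4}
'b' @ 2: {5,6}
'c' @ 3: {7,8,9,10}  ✓accept
'c' @ 4: {11,12}
'b' @ 5: {9,10,13}  ✓accept
after full input: {9,10,13}  (accept=9 in)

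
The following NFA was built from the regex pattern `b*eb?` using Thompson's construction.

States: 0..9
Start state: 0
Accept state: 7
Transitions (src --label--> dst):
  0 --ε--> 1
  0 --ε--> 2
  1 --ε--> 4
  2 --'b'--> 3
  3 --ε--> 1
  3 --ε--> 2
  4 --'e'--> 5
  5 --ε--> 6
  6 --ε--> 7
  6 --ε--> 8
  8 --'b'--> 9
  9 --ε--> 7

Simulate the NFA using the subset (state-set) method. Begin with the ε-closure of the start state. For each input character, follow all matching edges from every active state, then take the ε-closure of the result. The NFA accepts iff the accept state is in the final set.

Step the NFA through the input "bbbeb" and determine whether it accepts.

Answer: ACCEPT

Trace:
start: ε-closure({0}) = {0,1,2,4}
'b' @ 1: {1,2,3,4}
'b' @ 2: {1,2,3,4}
'b' @ 3: {1,2,3,4}
'e' @ 4: {5,6,7,8}  ✓accept
'b' @ 5: {7,9}  ✓accept
after full input: {7,9}  (accept=7 in)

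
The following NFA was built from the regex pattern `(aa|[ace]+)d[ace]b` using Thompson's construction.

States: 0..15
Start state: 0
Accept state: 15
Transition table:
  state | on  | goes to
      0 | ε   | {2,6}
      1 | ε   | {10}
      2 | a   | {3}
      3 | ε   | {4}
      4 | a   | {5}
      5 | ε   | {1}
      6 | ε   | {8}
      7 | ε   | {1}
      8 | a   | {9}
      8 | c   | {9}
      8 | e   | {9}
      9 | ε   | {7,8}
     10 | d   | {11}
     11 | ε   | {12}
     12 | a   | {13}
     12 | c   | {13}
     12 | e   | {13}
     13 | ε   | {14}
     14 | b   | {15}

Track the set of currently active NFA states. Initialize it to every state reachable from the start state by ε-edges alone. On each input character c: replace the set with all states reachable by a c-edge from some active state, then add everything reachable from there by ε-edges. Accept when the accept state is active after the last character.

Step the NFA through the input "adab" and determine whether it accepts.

Answer: ACCEPT

Derivation:
initial (ε-close {0}): {0,2,6,8}
'a' @ 1: {1,3,4,7,8,9,10}
'd' @ 2: {11,12}
'a' @ 3: {13,14}
'b' @ 4: {15}  [accepting]
final: {15}; accept 15 in set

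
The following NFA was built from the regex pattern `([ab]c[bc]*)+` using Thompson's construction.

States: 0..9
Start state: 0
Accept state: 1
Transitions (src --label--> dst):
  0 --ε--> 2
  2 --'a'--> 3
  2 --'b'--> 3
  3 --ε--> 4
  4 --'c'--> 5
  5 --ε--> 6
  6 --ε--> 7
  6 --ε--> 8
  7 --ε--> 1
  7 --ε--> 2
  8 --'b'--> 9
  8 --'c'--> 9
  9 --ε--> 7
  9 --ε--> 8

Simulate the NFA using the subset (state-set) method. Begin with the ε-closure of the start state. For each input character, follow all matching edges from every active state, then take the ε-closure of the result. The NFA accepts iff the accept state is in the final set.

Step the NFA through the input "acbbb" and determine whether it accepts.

Answer: ACCEPT

Steps:
start: ε-closure({0}) = {0,2}
'a' @ 1: {3,4}
'c' @ 2: {1,2,5,6,7,8}  (accept∈set)
'b' @ 3: {1,2,3,4,7,8,9}  (accept∈set)
'b' @ 4: {1,2,3,4,7,8,9}  (accept∈set)
'b' @ 5: {1,2,3,4,7,8,9}  (accept∈set)
after full input: {1,2,3,4,7,8,9}  (accept=1 in)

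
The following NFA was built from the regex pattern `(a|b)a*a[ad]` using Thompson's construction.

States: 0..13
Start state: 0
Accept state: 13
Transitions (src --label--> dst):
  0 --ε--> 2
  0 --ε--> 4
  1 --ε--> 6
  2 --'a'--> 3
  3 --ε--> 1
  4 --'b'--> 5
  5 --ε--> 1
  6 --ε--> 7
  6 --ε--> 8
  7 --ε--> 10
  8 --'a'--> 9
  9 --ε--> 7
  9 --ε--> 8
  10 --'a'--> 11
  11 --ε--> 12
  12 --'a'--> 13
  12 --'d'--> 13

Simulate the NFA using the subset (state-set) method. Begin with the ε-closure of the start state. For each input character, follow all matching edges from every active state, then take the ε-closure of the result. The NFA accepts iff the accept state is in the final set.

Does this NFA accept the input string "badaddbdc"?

S₀ = ε-closure({0}) = {0,2,4}
'b' @ 1: {1,5,6,7,8,10}
'a' @ 2: {7,8,9,10,11,12}
'd' @ 3: {13}  [accepting]
'a' @ 4: {}  — no active states
rest 'ddbdc' ignored (set empty)
after full input: {}  (accept=13 not in)

Answer: REJECT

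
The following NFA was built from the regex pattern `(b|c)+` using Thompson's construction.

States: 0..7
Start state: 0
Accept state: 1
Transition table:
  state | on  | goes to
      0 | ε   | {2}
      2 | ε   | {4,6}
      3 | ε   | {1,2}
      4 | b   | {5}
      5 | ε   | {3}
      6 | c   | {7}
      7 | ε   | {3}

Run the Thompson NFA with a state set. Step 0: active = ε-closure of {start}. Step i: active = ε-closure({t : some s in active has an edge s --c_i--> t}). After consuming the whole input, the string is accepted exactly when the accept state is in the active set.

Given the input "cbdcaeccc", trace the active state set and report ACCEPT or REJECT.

Answer: REJECT

Trace:
initial (ε-close {0}): {0,2,4,6}
'c' @ 1: {1,2,3,4,6,7}  ✓accept
'b' @ 2: {1,2,3,4,5,6}  ✓accept
'd' @ 3: {}  — state set empty
rest 'caeccc' ignored (set empty)
final: {}; accept 1 not in set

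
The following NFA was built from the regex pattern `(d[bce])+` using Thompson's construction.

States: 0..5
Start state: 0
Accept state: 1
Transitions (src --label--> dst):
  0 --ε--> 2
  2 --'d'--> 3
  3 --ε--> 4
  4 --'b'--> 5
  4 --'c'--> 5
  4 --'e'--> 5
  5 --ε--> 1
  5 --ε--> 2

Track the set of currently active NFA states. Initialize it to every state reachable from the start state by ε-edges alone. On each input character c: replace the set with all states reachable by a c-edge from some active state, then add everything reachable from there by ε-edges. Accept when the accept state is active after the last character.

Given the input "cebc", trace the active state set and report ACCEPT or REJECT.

start: ε-closure({0}) = {0,2}
'c' @ 1: {}  — state set empty
rest 'ebc' ignored (set empty)
end set {} — state 1 not in

Answer: REJECT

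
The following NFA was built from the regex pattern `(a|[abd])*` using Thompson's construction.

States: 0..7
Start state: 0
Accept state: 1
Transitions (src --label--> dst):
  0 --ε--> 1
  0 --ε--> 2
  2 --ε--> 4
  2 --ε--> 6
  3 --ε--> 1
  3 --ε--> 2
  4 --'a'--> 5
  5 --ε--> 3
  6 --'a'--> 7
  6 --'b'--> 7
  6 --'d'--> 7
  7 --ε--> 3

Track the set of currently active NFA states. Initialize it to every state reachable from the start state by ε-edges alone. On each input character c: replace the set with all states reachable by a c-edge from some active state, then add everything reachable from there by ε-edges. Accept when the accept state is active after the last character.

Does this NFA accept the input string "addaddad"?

initial (ε-close {0}): {0,1,2,4,6}
'a' @ 1: {1,2,3,4,5,6,7}  ✓accept
'd' @ 2: {1,2,3,4,6,7}  ✓accept
'd' @ 3: {1,2,3,4,6,7}  ✓accept
'a' @ 4: {1,2,3,4,5,6,7}  ✓accept
'd' @ 5: {1,2,3,4,6,7}  ✓accept
'd' @ 6: {1,2,3,4,6,7}  ✓accept
'a' @ 7: {1,2,3,4,5,6,7}  ✓accept
'd' @ 8: {1,2,3,4,6,7}  ✓accept
end set {1,2,3,4,6,7} — state 1 in

Answer: ACCEPT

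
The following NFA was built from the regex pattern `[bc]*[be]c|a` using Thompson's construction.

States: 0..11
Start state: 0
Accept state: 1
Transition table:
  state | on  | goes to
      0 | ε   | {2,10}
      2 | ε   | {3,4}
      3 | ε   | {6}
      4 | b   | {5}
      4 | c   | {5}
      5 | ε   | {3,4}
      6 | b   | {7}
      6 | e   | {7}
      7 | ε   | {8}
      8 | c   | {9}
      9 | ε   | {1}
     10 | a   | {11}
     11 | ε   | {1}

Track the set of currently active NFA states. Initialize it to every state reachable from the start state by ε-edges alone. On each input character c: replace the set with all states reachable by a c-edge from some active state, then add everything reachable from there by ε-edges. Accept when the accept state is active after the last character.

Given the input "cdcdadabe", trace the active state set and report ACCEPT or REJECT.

Answer: REJECT

Derivation:
initial (ε-close {0}): {0,2,3,4,6,10}
'c' @ 1: {3,4,5,6}
'd' @ 2: {}  — state set empty
rest 'cdadabe' ignored (set empty)
after full input: {}  (accept=1 not in)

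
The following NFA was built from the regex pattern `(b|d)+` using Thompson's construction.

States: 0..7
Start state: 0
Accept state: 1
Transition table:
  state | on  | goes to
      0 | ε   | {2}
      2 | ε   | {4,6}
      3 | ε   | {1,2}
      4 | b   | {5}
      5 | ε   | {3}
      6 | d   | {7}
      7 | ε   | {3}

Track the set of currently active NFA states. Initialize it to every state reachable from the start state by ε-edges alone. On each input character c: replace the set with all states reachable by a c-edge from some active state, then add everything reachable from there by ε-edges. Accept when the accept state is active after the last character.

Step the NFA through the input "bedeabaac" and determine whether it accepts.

Answer: REJECT

Trace:
S₀ = ε-closure({0}) = {0,2,4,6}
'b' @ 1: {1,2,3,4,5,6}  (accept∈set)
'e' @ 2: {}  — dead — no transitions
rest 'deabaac' ignored (set empty)
after full input: {}  (accept=1 not in)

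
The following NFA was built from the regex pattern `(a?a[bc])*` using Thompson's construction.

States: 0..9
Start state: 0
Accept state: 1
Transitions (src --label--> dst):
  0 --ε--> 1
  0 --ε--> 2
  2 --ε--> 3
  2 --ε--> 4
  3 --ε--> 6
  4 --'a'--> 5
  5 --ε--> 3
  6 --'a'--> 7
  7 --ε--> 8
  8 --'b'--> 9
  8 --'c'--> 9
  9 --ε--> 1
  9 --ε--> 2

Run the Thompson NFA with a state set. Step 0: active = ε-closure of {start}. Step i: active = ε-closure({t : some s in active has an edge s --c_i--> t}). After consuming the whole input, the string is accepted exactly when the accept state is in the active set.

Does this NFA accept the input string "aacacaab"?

Answer: ACCEPT

Steps:
start: ε-closure({0}) = {0,1,2,3,4,6}
'a' @ 1: {3,5,6,7,8}
'a' @ 2: {7,8}
'c' @ 3: {1,2,3,4,6,9}  [accepting]
'a' @ 4: {3,5,6,7,8}
'c' @ 5: {1,2,3,4,6,9}  [accepting]
'a' @ 6: {3,5,6,7,8}
'a' @ 7: {7,8}
'b' @ 8: {1,2,3,4,6,9}  [accepting]
end set {1,2,3,4,6,9} — state 1 in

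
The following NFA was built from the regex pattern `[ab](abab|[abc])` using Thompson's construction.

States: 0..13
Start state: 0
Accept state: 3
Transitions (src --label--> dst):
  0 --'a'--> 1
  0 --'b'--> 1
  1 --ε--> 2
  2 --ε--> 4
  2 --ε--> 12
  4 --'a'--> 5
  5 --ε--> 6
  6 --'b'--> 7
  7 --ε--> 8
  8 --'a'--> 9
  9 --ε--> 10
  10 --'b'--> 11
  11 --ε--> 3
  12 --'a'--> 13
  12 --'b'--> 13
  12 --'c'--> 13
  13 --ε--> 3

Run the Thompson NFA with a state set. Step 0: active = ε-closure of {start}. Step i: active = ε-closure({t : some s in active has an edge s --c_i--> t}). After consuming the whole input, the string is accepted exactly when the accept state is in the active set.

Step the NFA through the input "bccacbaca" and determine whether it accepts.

Answer: REJECT

Derivation:
start: ε-closure({0}) = {0}
'b' @ 1: {1,2,4,12}
'c' @ 2: {3,13}  (accept∈set)
'c' @ 3: {}  — no active states
rest 'acbaca' ignored (set empty)
after full input: {}  (accept=3 not in)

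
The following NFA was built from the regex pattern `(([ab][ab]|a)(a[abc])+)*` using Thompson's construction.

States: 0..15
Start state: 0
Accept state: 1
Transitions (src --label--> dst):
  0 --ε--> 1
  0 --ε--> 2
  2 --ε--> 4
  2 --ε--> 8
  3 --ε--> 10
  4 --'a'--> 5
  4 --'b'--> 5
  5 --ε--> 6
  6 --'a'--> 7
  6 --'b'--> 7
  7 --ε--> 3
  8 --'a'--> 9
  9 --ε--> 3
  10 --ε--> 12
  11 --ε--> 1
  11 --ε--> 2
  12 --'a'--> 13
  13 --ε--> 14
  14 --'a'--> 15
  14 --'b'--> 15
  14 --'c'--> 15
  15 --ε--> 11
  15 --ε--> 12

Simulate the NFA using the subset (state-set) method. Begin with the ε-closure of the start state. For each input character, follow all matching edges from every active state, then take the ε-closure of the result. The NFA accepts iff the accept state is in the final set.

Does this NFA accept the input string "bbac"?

Answer: ACCEPT

Steps:
start: ε-closure({0}) = {0,1,2,4,8}
'b' @ 1: {5,6}
'b' @ 2: {3,7,10,12}
'a' @ 3: {13,14}
'c' @ 4: {1,2,4,8,11,12,15}  [accepting]
after full input: {1,2,4,8,11,12,15}  (accept=1 in)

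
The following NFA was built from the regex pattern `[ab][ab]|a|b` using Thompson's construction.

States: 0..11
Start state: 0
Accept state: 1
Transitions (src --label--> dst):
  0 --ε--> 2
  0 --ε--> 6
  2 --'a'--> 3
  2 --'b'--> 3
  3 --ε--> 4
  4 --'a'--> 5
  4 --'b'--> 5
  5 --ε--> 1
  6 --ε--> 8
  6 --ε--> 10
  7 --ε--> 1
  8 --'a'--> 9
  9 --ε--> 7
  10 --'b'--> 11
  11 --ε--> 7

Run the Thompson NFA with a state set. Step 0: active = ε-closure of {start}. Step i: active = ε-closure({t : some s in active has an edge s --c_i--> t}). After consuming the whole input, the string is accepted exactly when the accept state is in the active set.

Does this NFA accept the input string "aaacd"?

S₀ = ε-closure({0}) = {0,2,6,8,10}
'a' @ 1: {1,3,4,7,9}  [accepting]
'a' @ 2: {1,5}  [accepting]
'a' @ 3: {}  — no active states
rest 'cd' ignored (set empty)
end set {} — state 1 not in

Answer: REJECT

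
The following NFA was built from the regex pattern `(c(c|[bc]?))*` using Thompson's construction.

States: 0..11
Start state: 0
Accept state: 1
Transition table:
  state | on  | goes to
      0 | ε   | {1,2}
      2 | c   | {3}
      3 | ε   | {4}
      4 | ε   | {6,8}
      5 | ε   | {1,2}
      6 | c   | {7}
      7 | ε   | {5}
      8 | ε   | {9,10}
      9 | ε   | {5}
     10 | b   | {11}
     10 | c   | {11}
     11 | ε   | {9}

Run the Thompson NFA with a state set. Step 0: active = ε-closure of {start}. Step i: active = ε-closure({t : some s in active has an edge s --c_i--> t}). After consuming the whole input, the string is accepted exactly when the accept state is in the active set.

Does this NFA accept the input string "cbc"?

Answer: ACCEPT

Trace:
initial (ε-close {0}): {0,1,2}
'c' @ 1: {1,2,3,4,5,6,8,9,10}  (accept∈set)
'b' @ 2: {1,2,5,9,11}  (accept∈set)
'c' @ 3: {1,2,3,4,5,6,8,9,10}  (accept∈set)
final: {1,2,3,4,5,6,8,9,10}; accept 1 in set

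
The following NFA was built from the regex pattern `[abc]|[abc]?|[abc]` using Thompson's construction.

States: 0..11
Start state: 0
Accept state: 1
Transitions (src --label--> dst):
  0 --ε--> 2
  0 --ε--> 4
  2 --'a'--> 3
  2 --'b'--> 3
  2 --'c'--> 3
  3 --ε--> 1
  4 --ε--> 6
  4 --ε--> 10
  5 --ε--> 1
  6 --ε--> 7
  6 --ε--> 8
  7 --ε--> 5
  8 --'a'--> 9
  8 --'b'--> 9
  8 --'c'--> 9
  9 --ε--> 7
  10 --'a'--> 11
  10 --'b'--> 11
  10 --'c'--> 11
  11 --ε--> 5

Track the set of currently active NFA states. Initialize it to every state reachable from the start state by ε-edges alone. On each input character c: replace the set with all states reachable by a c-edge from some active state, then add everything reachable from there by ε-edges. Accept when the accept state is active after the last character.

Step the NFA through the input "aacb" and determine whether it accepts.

Answer: REJECT

Trace:
initial (ε-close {0}): {0,1,2,4,5,6,7,8,10}
'a' @ 1: {1,3,5,7,9,11}  (accept∈set)
'a' @ 2: {}  — state set empty
rest 'cb' ignored (set empty)
after full input: {}  (accept=1 not in)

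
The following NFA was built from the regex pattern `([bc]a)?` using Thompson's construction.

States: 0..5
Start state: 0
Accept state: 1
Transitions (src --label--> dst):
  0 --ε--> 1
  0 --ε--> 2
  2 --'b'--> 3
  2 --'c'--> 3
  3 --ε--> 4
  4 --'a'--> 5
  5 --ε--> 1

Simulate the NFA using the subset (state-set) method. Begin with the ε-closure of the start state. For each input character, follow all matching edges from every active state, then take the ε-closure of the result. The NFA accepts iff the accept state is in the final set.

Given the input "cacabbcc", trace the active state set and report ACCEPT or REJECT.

S₀ = ε-closure({0}) = {0,1,2}
'c' @ 1: {3,4}
'a' @ 2: {1,5}  ✓accept
'c' @ 3: {}  — dead — no transitions
rest 'abbcc' ignored (set empty)
final: {}; accept 1 not in set

Answer: REJECT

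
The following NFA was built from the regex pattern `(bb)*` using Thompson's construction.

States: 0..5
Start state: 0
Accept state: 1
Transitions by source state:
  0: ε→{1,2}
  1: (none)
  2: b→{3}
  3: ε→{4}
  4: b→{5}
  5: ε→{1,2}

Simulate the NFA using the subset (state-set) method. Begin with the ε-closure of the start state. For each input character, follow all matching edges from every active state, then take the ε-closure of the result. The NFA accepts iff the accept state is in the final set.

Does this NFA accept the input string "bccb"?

S₀ = ε-closure({0}) = {0,1,2}
'b' @ 1: {3,4}
'c' @ 2: {}  — state set empty
rest 'cb' ignored (set empty)
final: {}; accept 1 not in set

Answer: REJECT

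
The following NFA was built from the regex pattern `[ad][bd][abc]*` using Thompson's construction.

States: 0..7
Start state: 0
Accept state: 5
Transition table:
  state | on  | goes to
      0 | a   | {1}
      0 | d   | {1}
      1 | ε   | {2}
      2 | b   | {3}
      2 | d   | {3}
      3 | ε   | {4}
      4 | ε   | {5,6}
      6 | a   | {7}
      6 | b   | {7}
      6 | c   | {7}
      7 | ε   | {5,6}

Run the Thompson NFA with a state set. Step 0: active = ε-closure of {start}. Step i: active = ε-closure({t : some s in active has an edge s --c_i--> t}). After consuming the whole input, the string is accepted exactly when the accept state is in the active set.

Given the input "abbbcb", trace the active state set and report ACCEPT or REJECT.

S₀ = ε-closure({0}) = {0}
'a' @ 1: {1,2}
'b' @ 2: {3,4,5,6}  (accept∈set)
'b' @ 3: {5,6,7}  (accept∈set)
'b' @ 4: {5,6,7}  (accept∈set)
'c' @ 5: {5,6,7}  (accept∈set)
'b' @ 6: {5,6,7}  (accept∈set)
end set {5,6,7} — state 5 in

Answer: ACCEPT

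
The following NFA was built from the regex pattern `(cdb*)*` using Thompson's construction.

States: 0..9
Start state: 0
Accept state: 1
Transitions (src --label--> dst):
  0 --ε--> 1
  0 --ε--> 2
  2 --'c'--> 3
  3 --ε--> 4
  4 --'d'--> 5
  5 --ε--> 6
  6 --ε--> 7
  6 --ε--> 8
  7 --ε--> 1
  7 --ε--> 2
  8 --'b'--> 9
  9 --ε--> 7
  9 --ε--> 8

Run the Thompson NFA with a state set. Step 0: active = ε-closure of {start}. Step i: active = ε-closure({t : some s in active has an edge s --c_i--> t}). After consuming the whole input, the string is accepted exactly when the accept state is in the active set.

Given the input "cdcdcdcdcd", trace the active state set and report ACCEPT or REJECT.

Answer: ACCEPT

Derivation:
start: ε-closure({0}) = {0,1,2}
'c' @ 1: {3,4}
'd' @ 2: {1,2,5,6,7,8}  ✓accept
'c' @ 3: {3,4}
'd' @ 4: {1,2,5,6,7,8}  ✓accept
'c' @ 5: {3,4}
'd' @ 6: {1,2,5,6,7,8}  ✓accept
'c' @ 7: {3,4}
'd' @ 8: {1,2,5,6,7,8}  ✓accept
'c' @ 9: {3,4}
'd' @ 10: {1,2,5,6,7,8}  ✓accept
after full input: {1,2,5,6,7,8}  (accept=1 in)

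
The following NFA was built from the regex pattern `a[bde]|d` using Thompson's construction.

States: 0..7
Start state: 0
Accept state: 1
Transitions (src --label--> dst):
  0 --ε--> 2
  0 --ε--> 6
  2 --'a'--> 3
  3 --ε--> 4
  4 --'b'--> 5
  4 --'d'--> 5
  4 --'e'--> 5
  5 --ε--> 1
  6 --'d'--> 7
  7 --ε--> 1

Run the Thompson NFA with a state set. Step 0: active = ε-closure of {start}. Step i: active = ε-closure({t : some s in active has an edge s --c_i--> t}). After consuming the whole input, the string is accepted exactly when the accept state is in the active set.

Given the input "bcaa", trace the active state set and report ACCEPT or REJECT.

start: ε-closure({0}) = {0,2,6}
'b' @ 1: {}  — dead — no transitions
rest 'caa' ignored (set empty)
after full input: {}  (accept=1 not in)

Answer: REJECT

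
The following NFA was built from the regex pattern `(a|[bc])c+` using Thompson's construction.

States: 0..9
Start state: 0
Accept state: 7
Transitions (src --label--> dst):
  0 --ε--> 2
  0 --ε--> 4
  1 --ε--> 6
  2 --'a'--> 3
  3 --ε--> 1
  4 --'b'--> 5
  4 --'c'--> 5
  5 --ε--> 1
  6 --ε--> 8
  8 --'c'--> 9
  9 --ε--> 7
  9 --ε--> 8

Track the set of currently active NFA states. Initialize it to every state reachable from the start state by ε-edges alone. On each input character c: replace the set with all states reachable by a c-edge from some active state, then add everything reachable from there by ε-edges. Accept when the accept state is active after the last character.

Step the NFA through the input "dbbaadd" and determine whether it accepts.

initial (ε-close {0}): {0,2,4}
'd' @ 1: {}  — dead — no transitions
rest 'bbaadd' ignored (set empty)
end set {} — state 7 not in

Answer: REJECT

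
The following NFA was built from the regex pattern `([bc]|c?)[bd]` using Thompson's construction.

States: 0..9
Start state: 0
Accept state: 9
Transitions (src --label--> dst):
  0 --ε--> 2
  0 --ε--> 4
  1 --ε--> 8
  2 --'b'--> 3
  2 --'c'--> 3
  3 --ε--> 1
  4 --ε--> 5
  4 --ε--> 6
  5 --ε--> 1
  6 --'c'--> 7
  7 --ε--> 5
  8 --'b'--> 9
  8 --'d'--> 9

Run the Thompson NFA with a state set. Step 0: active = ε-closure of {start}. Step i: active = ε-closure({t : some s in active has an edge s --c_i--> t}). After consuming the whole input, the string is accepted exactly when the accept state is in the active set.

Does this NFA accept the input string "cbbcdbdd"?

initial (ε-close {0}): {0,1,2,4,5,6,8}
'c' @ 1: {1,3,5,7,8}
'b' @ 2: {9}  [accepting]
'b' @ 3: {}  — state set empty
rest 'cdbdd' ignored (set empty)
after full input: {}  (accept=9 not in)

Answer: REJECT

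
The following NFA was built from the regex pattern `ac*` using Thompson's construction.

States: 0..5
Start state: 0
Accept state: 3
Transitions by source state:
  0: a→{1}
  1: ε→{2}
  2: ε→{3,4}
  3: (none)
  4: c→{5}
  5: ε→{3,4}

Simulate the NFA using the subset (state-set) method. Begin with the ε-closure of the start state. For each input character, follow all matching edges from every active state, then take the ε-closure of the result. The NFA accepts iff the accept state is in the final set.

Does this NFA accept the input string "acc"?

start: ε-closure({0}) = {0}
'a' @ 1: {1,2,3,4}  [accepting]
'c' @ 2: {3,4,5}  [accepting]
'c' @ 3: {3,4,5}  [accepting]
end set {3,4,5} — state 3 in

Answer: ACCEPT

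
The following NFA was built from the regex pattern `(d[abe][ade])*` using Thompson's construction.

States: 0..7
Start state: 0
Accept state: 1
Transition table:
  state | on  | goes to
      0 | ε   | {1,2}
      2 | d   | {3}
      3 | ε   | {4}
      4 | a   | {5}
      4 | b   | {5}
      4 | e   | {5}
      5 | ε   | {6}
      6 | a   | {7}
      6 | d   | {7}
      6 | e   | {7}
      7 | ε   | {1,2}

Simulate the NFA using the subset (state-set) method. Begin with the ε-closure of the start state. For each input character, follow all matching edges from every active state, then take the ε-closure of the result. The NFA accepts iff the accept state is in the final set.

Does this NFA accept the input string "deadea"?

Answer: ACCEPT

Steps:
S₀ = ε-closure({0}) = {0,1,2}
'd' @ 1: {3,4}
'e' @ 2: {5,6}
'a' @ 3: {1,2,7}  (accept∈set)
'd' @ 4: {3,4}
'e' @ 5: {5,6}
'a' @ 6: {1,2,7}  (accept∈set)
final: {1,2,7}; accept 1 in set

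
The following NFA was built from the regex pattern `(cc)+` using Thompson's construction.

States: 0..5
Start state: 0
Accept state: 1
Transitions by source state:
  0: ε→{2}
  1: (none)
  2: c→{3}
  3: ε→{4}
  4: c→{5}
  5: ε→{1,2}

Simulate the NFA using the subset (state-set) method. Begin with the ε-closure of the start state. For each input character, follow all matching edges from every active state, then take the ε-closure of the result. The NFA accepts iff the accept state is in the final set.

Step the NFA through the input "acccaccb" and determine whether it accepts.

S₀ = ε-closure({0}) = {0,2}
'a' @ 1: {}  — state set empty
rest 'cccaccb' ignored (set empty)
final: {}; accept 1 not in set

Answer: REJECT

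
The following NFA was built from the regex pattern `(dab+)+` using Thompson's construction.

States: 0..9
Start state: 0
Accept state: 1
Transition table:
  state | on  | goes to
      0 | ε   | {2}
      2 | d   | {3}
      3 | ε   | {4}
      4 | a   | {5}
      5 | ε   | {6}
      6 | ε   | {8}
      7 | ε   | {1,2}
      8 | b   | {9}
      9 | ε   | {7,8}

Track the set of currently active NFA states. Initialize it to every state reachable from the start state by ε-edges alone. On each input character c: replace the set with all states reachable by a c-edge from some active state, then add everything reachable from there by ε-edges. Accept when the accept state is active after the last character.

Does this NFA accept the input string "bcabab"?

S₀ = ε-closure({0}) = {0,2}
'b' @ 1: {}  — no active states
rest 'cabab' ignored (set empty)
end set {} — state 1 not in

Answer: REJECT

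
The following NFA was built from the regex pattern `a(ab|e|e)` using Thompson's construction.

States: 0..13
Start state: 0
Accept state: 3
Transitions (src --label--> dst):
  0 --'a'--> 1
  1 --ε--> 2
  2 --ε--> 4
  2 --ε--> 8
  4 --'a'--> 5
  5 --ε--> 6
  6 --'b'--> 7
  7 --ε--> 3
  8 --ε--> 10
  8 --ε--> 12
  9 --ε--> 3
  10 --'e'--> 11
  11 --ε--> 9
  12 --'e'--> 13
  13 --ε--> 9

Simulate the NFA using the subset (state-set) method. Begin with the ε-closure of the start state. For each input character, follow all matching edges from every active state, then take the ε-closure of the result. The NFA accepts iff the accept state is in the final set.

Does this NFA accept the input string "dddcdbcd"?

Answer: REJECT

Derivation:
start: ε-closure({0}) = {0}
'd' @ 1: {}  — dead — no transitions
rest 'ddcdbcd' ignored (set empty)
end set {} — state 3 not in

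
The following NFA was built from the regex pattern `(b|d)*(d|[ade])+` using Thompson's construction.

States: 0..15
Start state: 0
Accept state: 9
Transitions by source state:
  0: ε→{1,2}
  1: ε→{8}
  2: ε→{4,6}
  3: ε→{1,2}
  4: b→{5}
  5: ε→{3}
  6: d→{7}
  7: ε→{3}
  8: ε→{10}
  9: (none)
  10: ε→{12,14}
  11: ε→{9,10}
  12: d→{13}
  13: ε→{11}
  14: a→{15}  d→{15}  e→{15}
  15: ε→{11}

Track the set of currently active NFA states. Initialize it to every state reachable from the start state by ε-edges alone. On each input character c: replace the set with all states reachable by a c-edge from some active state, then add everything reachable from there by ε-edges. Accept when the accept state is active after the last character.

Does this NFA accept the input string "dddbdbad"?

initial (ε-close {0}): {0,1,2,4,6,8,10,12,14}
'd' @ 1: {1,2,3,4,6,7,8,9,10,11,12,13,14,15}  ✓accept
'd' @ 2: {1,2,3,4,6,7,8,9,10,11,12,13,14,15}  ✓accept
'd' @ 3: {1,2,3,4,6,7,8,9,10,11,12,13,14,15}  ✓accept
'b' @ 4: {1,2,3,4,5,6,8,10,12,14}
'd' @ 5: {1,2,3,4,6,7,8,9,10,11,12,13,14,15}  ✓accept
'b' @ 6: {1,2,3,4,5,6,8,10,12,14}
'a' @ 7: {9,10,11,12,14,15}  ✓accept
'd' @ 8: {9,10,11,12,13,14,15}  ✓accept
end set {9,10,11,12,13,14,15} — state 9 in

Answer: ACCEPT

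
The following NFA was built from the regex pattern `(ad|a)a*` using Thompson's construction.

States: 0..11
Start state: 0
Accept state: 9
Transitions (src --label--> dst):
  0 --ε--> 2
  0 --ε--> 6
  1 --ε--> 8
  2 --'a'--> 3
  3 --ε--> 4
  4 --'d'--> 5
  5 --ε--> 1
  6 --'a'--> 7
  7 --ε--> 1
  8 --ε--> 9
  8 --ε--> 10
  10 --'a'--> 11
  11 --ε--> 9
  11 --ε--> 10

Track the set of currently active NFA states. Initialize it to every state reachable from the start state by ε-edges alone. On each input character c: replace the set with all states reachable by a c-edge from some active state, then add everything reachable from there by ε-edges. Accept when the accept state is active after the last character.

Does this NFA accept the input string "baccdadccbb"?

Answer: REJECT

Trace:
start: ε-closure({0}) = {0,2,6}
'b' @ 1: {}  — state set empty
rest 'accdadccbb' ignored (set empty)
after full input: {}  (accept=9 not in)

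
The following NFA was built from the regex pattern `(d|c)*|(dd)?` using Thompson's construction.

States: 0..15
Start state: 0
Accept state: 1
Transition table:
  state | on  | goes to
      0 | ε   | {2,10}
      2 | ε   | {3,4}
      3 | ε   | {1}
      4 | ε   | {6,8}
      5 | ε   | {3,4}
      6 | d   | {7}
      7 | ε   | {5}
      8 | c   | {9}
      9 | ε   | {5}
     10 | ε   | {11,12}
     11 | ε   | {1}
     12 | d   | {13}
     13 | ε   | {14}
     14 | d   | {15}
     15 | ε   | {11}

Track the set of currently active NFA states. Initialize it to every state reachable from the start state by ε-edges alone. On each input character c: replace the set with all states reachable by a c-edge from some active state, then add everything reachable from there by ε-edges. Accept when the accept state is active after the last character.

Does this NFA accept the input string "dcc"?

initial (ε-close {0}): {0,1,2,3,4,6,8,10,11,12}
'd' @ 1: {1,3,4,5,6,7,8,13,14}  (accept∈set)
'c' @ 2: {1,3,4,5,6,8,9}  (accept∈set)
'c' @ 3: {1,3,4,5,6,8,9}  (accept∈set)
after full input: {1,3,4,5,6,8,9}  (accept=1 in)

Answer: ACCEPT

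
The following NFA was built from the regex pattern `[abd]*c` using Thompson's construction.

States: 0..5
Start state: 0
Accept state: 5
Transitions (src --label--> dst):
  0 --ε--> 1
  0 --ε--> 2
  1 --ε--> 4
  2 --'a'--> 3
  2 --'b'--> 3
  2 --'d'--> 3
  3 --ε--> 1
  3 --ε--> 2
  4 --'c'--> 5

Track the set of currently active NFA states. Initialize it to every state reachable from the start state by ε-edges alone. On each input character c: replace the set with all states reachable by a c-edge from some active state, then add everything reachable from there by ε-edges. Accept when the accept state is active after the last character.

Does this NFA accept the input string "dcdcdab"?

Answer: REJECT

Steps:
S₀ = ε-closure({0}) = {0,1,2,4}
'd' @ 1: {1,2,3,4}
'c' @ 2: {5}  (accept∈set)
'd' @ 3: {}  — state set empty
rest 'cdab' ignored (set empty)
final: {}; accept 5 not in set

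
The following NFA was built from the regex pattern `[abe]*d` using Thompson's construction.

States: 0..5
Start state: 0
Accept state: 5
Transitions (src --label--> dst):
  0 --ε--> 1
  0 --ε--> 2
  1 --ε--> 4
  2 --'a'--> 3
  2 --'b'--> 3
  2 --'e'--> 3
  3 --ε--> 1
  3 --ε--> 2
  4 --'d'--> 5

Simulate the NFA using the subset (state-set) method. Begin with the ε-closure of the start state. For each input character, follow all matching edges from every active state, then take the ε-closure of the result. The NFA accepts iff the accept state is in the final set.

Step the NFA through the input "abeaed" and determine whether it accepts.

S₀ = ε-closure({0}) = {0,1,2,4}
'a' @ 1: {1,2,3,4}
'b' @ 2: {1,2,3,4}
'e' @ 3: {1,2,3,4}
'a' @ 4: {1,2,3,4}
'e' @ 5: {1,2,3,4}
'd' @ 6: {5}  [accepting]
end set {5} — state 5 in

Answer: ACCEPT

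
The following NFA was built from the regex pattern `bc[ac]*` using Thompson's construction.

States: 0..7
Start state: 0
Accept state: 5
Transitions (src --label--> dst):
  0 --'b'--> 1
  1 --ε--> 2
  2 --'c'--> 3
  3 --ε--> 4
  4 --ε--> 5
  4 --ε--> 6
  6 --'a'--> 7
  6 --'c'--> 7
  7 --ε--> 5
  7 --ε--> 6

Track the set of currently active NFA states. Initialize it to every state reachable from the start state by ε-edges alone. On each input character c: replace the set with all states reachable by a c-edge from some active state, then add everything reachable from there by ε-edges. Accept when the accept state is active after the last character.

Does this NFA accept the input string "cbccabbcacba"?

Answer: REJECT

Trace:
initial (ε-close {0}): {0}
'c' @ 1: {}  — dead — no transitions
rest 'bccabbcacba' ignored (set empty)
end set {} — state 5 not in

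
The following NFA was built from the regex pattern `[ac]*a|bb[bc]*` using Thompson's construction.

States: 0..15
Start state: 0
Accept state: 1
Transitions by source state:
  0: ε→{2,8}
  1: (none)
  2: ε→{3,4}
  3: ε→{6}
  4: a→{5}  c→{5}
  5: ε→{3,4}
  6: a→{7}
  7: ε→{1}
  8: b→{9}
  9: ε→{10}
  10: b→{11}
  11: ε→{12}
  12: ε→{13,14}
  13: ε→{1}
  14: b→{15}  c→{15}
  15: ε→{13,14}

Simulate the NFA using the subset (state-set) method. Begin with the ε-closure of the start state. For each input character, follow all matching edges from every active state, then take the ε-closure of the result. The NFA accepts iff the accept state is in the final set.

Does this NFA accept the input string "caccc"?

Answer: REJECT

Derivation:
start: ε-closure({0}) = {0,2,3,4,6,8}
'c' @ 1: {3,4,5,6}
'a' @ 2: {1,3,4,5,6,7}  [accepting]
'c' @ 3: {3,4,5,6}
'c' @ 4: {3,4,5,6}
'c' @ 5: {3,4,5,6}
after full input: {3,4,5,6}  (accept=1 not in)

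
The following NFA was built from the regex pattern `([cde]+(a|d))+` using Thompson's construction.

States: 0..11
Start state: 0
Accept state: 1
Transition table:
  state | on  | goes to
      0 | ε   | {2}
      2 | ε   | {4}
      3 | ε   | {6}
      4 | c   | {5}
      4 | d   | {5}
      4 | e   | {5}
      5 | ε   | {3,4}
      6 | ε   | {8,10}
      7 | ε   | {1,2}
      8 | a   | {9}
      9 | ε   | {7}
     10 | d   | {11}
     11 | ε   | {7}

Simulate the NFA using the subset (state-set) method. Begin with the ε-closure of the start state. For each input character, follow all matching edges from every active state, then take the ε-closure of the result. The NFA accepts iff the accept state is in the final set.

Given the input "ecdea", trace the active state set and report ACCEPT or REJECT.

Answer: ACCEPT

Trace:
S₀ = ε-closure({0}) = {0,2,4}
'e' @ 1: {3,4,5,6,8,10}
'c' @ 2: {3,4,5,6,8,10}
'd' @ 3: {1,2,3,4,5,6,7,8,10,11}  ✓accept
'e' @ 4: {3,4,5,6,8,10}
'a' @ 5: {1,2,4,7,9}  ✓accept
after full input: {1,2,4,7,9}  (accept=1 in)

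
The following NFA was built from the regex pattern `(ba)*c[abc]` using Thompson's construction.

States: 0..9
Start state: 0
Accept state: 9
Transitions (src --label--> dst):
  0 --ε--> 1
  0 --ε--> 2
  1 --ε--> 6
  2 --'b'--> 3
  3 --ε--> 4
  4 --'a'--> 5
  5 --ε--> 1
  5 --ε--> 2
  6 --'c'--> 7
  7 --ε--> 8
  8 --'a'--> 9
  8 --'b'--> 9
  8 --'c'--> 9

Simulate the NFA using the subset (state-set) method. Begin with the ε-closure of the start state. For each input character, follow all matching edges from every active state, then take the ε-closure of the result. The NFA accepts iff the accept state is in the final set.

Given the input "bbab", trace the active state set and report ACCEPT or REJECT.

S₀ = ε-closure({0}) = {0,1,2,6}
'b' @ 1: {3,4}
'b' @ 2: {}  — no active states
rest 'ab' ignored (set empty)
end set {} — state 9 not in

Answer: REJECT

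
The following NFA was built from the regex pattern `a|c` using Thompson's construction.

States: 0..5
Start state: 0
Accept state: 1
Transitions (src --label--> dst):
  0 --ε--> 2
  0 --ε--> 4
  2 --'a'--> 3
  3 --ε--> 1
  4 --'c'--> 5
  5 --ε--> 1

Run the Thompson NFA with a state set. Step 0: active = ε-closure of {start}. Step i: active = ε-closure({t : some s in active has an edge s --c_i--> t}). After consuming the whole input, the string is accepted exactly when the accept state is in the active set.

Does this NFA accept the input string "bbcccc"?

Answer: REJECT

Derivation:
initial (ε-close {0}): {0,2,4}
'b' @ 1: {}  — no active states
rest 'bcccc' ignored (set empty)
end set {} — state 1 not in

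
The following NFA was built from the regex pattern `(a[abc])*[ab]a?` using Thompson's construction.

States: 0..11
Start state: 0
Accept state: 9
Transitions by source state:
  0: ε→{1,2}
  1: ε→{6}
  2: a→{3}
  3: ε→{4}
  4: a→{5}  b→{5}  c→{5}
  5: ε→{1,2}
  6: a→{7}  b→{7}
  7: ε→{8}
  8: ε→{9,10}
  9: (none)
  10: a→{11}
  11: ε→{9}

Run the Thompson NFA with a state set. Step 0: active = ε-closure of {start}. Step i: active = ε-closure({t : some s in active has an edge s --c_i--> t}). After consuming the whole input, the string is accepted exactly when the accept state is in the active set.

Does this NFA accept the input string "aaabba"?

Answer: ACCEPT

Trace:
initial (ε-close {0}): {0,1,2,6}
'a' @ 1: {3,4,7,8,9,10}  (accept∈set)
'a' @ 2: {1,2,5,6,9,11}  (accept∈set)
'a' @ 3: {3,4,7,8,9,10}  (accept∈set)
'b' @ 4: {1,2,5,6}
'b' @ 5: {7,8,9,10}  (accept∈set)
'a' @ 6: {9,11}  (accept∈set)
final: {9,11}; accept 9 in set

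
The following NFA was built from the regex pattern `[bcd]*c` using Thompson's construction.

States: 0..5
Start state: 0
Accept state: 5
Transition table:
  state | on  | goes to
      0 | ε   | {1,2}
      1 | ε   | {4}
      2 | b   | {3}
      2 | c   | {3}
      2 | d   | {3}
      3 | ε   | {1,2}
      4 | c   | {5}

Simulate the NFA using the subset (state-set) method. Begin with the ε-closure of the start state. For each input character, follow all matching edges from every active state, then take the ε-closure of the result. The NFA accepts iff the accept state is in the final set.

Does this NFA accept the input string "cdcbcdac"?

initial (ε-close {0}): {0,1,2,4}
'c' @ 1: {1,2,3,4,5}  [accepting]
'd' @ 2: {1,2,3,4}
'c' @ 3: {1,2,3,4,5}  [accepting]
'b' @ 4: {1,2,3,4}
'c' @ 5: {1,2,3,4,5}  [accepting]
'd' @ 6: {1,2,3,4}
'a' @ 7: {}  — no active states
rest 'c' ignored (set empty)
end set {} — state 5 not in

Answer: REJECT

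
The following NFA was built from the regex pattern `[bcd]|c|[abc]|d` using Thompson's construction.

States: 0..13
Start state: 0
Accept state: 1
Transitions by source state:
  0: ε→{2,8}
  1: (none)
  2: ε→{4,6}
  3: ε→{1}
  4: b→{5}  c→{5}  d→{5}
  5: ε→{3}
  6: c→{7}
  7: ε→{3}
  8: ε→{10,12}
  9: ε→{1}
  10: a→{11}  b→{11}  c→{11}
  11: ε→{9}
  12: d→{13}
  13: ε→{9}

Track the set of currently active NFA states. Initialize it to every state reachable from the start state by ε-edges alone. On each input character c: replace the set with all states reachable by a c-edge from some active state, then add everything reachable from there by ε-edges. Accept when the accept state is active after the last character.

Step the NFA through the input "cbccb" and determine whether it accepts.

start: ε-closure({0}) = {0,2,4,6,8,10,12}
'c' @ 1: {1,3,5,7,9,11}  (accept∈set)
'b' @ 2: {}  — state set empty
rest 'ccb' ignored (set empty)
end set {} — state 1 not in

Answer: REJECT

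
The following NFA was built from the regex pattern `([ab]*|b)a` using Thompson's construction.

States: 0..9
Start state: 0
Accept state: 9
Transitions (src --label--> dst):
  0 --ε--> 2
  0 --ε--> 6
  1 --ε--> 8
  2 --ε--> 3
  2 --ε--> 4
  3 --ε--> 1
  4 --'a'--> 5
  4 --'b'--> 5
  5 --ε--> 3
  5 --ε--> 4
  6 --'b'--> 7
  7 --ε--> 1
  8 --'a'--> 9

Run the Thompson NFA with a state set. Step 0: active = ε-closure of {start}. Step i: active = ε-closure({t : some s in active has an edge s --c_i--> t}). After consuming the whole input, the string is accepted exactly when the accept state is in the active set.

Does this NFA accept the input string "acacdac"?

S₀ = ε-closure({0}) = {0,1,2,3,4,6,8}
'a' @ 1: {1,3,4,5,8,9}  (accept∈set)
'c' @ 2: {}  — no active states
rest 'acdac' ignored (set empty)
after full input: {}  (accept=9 not in)

Answer: REJECT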